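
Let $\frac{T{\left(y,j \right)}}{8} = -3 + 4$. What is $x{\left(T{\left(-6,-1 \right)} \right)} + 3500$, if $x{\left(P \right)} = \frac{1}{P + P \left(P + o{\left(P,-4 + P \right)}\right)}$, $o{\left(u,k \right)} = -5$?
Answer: $\frac{112001}{32} \approx 3500.0$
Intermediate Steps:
$T{\left(y,j \right)} = 8$ ($T{\left(y,j \right)} = 8 \left(-3 + 4\right) = 8 \cdot 1 = 8$)
$x{\left(P \right)} = \frac{1}{P + P \left(-5 + P\right)}$ ($x{\left(P \right)} = \frac{1}{P + P \left(P - 5\right)} = \frac{1}{P + P \left(-5 + P\right)}$)
$x{\left(T{\left(-6,-1 \right)} \right)} + 3500 = \frac{1}{8 \left(-4 + 8\right)} + 3500 = \frac{1}{8 \cdot 4} + 3500 = \frac{1}{8} \cdot \frac{1}{4} + 3500 = \frac{1}{32} + 3500 = \frac{112001}{32}$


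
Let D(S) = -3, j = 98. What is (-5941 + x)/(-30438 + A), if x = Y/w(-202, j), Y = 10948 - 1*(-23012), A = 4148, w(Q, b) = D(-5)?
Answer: 17261/26290 ≈ 0.65656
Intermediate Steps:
w(Q, b) = -3
Y = 33960 (Y = 10948 + 23012 = 33960)
x = -11320 (x = 33960/(-3) = 33960*(-⅓) = -11320)
(-5941 + x)/(-30438 + A) = (-5941 - 11320)/(-30438 + 4148) = -17261/(-26290) = -17261*(-1/26290) = 17261/26290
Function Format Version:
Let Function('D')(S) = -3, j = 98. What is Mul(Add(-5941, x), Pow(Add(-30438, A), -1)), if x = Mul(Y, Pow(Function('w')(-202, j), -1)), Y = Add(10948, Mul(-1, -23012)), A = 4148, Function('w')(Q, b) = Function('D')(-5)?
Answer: Rational(17261, 26290) ≈ 0.65656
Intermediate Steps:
Function('w')(Q, b) = -3
Y = 33960 (Y = Add(10948, 23012) = 33960)
x = -11320 (x = Mul(33960, Pow(-3, -1)) = Mul(33960, Rational(-1, 3)) = -11320)
Mul(Add(-5941, x), Pow(Add(-30438, A), -1)) = Mul(Add(-5941, -11320), Pow(Add(-30438, 4148), -1)) = Mul(-17261, Pow(-26290, -1)) = Mul(-17261, Rational(-1, 26290)) = Rational(17261, 26290)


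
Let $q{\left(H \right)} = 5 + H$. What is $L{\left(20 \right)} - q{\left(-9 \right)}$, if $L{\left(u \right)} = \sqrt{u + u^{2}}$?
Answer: $4 + 2 \sqrt{105} \approx 24.494$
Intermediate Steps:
$L{\left(20 \right)} - q{\left(-9 \right)} = \sqrt{20 \left(1 + 20\right)} - \left(5 - 9\right) = \sqrt{20 \cdot 21} - -4 = \sqrt{420} + 4 = 2 \sqrt{105} + 4 = 4 + 2 \sqrt{105}$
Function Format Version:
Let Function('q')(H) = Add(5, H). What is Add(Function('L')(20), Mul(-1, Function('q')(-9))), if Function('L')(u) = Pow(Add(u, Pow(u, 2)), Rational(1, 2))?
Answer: Add(4, Mul(2, Pow(105, Rational(1, 2)))) ≈ 24.494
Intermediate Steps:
Add(Function('L')(20), Mul(-1, Function('q')(-9))) = Add(Pow(Mul(20, Add(1, 20)), Rational(1, 2)), Mul(-1, Add(5, -9))) = Add(Pow(Mul(20, 21), Rational(1, 2)), Mul(-1, -4)) = Add(Pow(420, Rational(1, 2)), 4) = Add(Mul(2, Pow(105, Rational(1, 2))), 4) = Add(4, Mul(2, Pow(105, Rational(1, 2))))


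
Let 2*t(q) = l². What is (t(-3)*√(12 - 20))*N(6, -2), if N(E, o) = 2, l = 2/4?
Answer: I*√2/2 ≈ 0.70711*I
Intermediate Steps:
l = ½ (l = 2*(¼) = ½ ≈ 0.50000)
t(q) = ⅛ (t(q) = (½)²/2 = (½)*(¼) = ⅛)
(t(-3)*√(12 - 20))*N(6, -2) = (√(12 - 20)/8)*2 = (√(-8)/8)*2 = ((2*I*√2)/8)*2 = (I*√2/4)*2 = I*√2/2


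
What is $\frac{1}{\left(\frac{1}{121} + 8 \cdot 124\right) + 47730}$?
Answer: $\frac{121}{5895363} \approx 2.0525 \cdot 10^{-5}$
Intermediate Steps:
$\frac{1}{\left(\frac{1}{121} + 8 \cdot 124\right) + 47730} = \frac{1}{\left(\frac{1}{121} + 992\right) + 47730} = \frac{1}{\frac{120033}{121} + 47730} = \frac{1}{\frac{5895363}{121}} = \frac{121}{5895363}$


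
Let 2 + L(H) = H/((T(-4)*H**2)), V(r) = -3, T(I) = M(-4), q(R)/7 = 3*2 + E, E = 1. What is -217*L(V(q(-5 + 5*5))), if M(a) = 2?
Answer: 2821/6 ≈ 470.17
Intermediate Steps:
q(R) = 49 (q(R) = 7*(3*2 + 1) = 7*(6 + 1) = 7*7 = 49)
T(I) = 2
L(H) = -2 + 1/(2*H) (L(H) = -2 + H/((2*H**2)) = -2 + H*(1/(2*H**2)) = -2 + 1/(2*H))
-217*L(V(q(-5 + 5*5))) = -217*(-2 + (1/2)/(-3)) = -217*(-2 + (1/2)*(-1/3)) = -217*(-2 - 1/6) = -217*(-13/6) = 2821/6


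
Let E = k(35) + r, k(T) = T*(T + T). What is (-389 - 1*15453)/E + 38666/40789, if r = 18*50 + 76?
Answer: -256854811/69871557 ≈ -3.6761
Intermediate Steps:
r = 976 (r = 900 + 76 = 976)
k(T) = 2*T² (k(T) = T*(2*T) = 2*T²)
E = 3426 (E = 2*35² + 976 = 2*1225 + 976 = 2450 + 976 = 3426)
(-389 - 1*15453)/E + 38666/40789 = (-389 - 1*15453)/3426 + 38666/40789 = (-389 - 15453)*(1/3426) + 38666*(1/40789) = -15842*1/3426 + 38666/40789 = -7921/1713 + 38666/40789 = -256854811/69871557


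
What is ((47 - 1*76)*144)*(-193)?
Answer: 805968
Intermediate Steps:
((47 - 1*76)*144)*(-193) = ((47 - 76)*144)*(-193) = -29*144*(-193) = -4176*(-193) = 805968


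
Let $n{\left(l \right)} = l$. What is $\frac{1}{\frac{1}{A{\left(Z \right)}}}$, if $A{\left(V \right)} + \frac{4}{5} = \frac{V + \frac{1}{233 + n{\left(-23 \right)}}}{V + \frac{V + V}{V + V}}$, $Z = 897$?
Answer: $\frac{37507}{188580} \approx 0.19889$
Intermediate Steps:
$A{\left(V \right)} = - \frac{4}{5} + \frac{\frac{1}{210} + V}{1 + V}$ ($A{\left(V \right)} = - \frac{4}{5} + \frac{V + \frac{1}{233 - 23}}{V + \frac{V + V}{V + V}} = - \frac{4}{5} + \frac{V + \frac{1}{210}}{V + \frac{2 V}{2 V}} = - \frac{4}{5} + \frac{V + \frac{1}{210}}{V + 2 V \frac{1}{2 V}} = - \frac{4}{5} + \frac{\frac{1}{210} + V}{V + 1} = - \frac{4}{5} + \frac{\frac{1}{210} + V}{1 + V}$)
$\frac{1}{\frac{1}{A{\left(Z \right)}}} = \frac{1}{\frac{1}{\frac{1}{210} \frac{1}{1 + 897} \left(-167 + 42 \cdot 897\right)}} = \frac{1}{\frac{1}{\frac{1}{210} \cdot \frac{1}{898} \left(-167 + 37674\right)}} = \frac{1}{\frac{1}{\frac{1}{210} \cdot \frac{1}{898} \cdot 37507}} = \frac{1}{\frac{1}{\frac{37507}{188580}}} = \frac{1}{\frac{188580}{37507}} = \frac{37507}{188580}$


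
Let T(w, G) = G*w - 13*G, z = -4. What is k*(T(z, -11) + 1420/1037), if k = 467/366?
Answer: 30407771/126514 ≈ 240.35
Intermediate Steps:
k = 467/366 (k = 467*(1/366) = 467/366 ≈ 1.2760)
T(w, G) = -13*G + G*w
k*(T(z, -11) + 1420/1037) = 467*(-11*(-13 - 4) + 1420/1037)/366 = 467*(-11*(-17) + 1420*(1/1037))/366 = 467*(187 + 1420/1037)/366 = (467/366)*(195339/1037) = 30407771/126514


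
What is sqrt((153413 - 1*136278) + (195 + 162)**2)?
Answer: 2*sqrt(36146) ≈ 380.24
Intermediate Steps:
sqrt((153413 - 1*136278) + (195 + 162)**2) = sqrt((153413 - 136278) + 357**2) = sqrt(17135 + 127449) = sqrt(144584) = 2*sqrt(36146)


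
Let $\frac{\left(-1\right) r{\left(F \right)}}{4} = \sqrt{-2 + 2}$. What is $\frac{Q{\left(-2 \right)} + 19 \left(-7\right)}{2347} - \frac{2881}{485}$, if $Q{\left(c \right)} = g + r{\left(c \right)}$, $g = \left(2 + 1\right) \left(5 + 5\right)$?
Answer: $- \frac{6811662}{1138295} \approx -5.9841$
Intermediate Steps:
$g = 30$ ($g = 3 \cdot 10 = 30$)
$r{\left(F \right)} = 0$ ($r{\left(F \right)} = - 4 \sqrt{-2 + 2} = - 4 \sqrt{0} = \left(-4\right) 0 = 0$)
$Q{\left(c \right)} = 30$ ($Q{\left(c \right)} = 30 + 0 = 30$)
$\frac{Q{\left(-2 \right)} + 19 \left(-7\right)}{2347} - \frac{2881}{485} = \frac{30 + 19 \left(-7\right)}{2347} - \frac{2881}{485} = \left(30 - 133\right) \frac{1}{2347} - \frac{2881}{485} = \left(-103\right) \frac{1}{2347} - \frac{2881}{485} = - \frac{103}{2347} - \frac{2881}{485} = - \frac{6811662}{1138295}$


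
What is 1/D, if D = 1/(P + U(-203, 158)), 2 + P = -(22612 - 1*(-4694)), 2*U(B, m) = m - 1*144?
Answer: -27301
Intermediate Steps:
U(B, m) = -72 + m/2 (U(B, m) = (m - 1*144)/2 = (m - 144)/2 = (-144 + m)/2 = -72 + m/2)
P = -27308 (P = -2 - (22612 - 1*(-4694)) = -2 - (22612 + 4694) = -2 - 1*27306 = -2 - 27306 = -27308)
D = -1/27301 (D = 1/(-27308 + (-72 + (½)*158)) = 1/(-27308 + (-72 + 79)) = 1/(-27308 + 7) = 1/(-27301) = -1/27301 ≈ -3.6629e-5)
1/D = 1/(-1/27301) = -27301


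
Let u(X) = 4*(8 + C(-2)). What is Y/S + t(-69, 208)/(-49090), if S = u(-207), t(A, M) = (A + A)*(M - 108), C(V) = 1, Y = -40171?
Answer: -197149759/176724 ≈ -1115.6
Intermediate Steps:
u(X) = 36 (u(X) = 4*(8 + 1) = 4*9 = 36)
t(A, M) = 2*A*(-108 + M) (t(A, M) = (2*A)*(-108 + M) = 2*A*(-108 + M))
S = 36
Y/S + t(-69, 208)/(-49090) = -40171/36 + (2*(-69)*(-108 + 208))/(-49090) = -40171*1/36 + (2*(-69)*100)*(-1/49090) = -40171/36 - 13800*(-1/49090) = -40171/36 + 1380/4909 = -197149759/176724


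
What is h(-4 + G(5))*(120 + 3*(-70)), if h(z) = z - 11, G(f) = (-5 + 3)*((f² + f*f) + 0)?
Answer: 10350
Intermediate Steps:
G(f) = -4*f² (G(f) = -2*((f² + f²) + 0) = -2*(2*f² + 0) = -4*f²)
h(z) = -11 + z
h(-4 + G(5))*(120 + 3*(-70)) = (-11 + (-4 - 4*5²))*(120 + 3*(-70)) = (-11 + (-4 - 4*25))*(120 - 210) = (-11 + (-4 - 100))*(-90) = (-11 - 104)*(-90) = -115*(-90) = 10350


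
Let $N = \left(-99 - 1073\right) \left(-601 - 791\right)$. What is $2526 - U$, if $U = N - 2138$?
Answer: $-1626760$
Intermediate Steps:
$N = 1631424$ ($N = \left(-1172\right) \left(-1392\right) = 1631424$)
$U = 1629286$ ($U = 1631424 - 2138 = 1629286$)
$2526 - U = 2526 - 1629286 = -1626760$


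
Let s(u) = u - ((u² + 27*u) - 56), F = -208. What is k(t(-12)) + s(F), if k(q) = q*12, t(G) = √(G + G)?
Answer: -37800 + 24*I*√6 ≈ -37800.0 + 58.788*I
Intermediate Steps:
t(G) = √2*√G (t(G) = √(2*G) = √2*√G)
k(q) = 12*q
s(u) = 56 - u² - 26*u (s(u) = u - (-56 + u² + 27*u) = u + (56 - u² - 27*u) = 56 - u² - 26*u)
k(t(-12)) + s(F) = 12*(√2*√(-12)) + (56 - 1*(-208)² - 26*(-208)) = 12*(√2*(2*I*√3)) + (56 - 1*43264 + 5408) = 12*(2*I*√6) + (56 - 43264 + 5408) = 24*I*√6 - 37800 = -37800 + 24*I*√6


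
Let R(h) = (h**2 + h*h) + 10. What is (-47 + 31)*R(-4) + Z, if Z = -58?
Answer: -730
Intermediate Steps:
R(h) = 10 + 2*h**2 (R(h) = (h**2 + h**2) + 10 = 2*h**2 + 10 = 10 + 2*h**2)
(-47 + 31)*R(-4) + Z = (-47 + 31)*(10 + 2*(-4)**2) - 58 = -16*(10 + 2*16) - 58 = -16*(10 + 32) - 58 = -16*42 - 58 = -672 - 58 = -730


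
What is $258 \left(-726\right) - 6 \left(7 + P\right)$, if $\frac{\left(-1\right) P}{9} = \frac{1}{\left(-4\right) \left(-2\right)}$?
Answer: $- \frac{749373}{4} \approx -1.8734 \cdot 10^{5}$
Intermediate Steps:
$P = - \frac{9}{8}$ ($P = - \frac{9}{\left(-4\right) \left(-2\right)} = - \frac{9}{8} \approx -1.125$)
$258 \left(-726\right) - 6 \left(7 + P\right) = 258 \left(-726\right) - 6 \left(7 - \frac{9}{8}\right) = -187308 - \frac{141}{4} = - \frac{749373}{4}$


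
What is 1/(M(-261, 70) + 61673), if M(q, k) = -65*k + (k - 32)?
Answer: 1/57161 ≈ 1.7494e-5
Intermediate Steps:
M(q, k) = -32 - 64*k (M(q, k) = -65*k + (-32 + k) = -32 - 64*k)
1/(M(-261, 70) + 61673) = 1/((-32 - 64*70) + 61673) = 1/((-32 - 4480) + 61673) = 1/(-4512 + 61673) = 1/57161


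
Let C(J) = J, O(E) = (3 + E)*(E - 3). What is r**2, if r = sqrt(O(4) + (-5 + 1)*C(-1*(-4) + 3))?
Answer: -21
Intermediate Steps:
O(E) = (-3 + E)*(3 + E) (O(E) = (3 + E)*(-3 + E) = (-3 + E)*(3 + E))
r = I*sqrt(21) (r = sqrt((-9 + 4**2) + (-5 + 1)*(-1*(-4) + 3)) = sqrt((-9 + 16) - 4*(4 + 3)) = sqrt(7 - 4*7) = sqrt(7 - 28) = sqrt(-21) = I*sqrt(21) ≈ 4.5826*I)
r**2 = (I*sqrt(21))**2 = -21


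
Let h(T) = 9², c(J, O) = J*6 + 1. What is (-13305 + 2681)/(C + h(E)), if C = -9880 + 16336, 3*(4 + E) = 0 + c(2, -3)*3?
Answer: -10624/6537 ≈ -1.6252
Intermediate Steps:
c(J, O) = 1 + 6*J (c(J, O) = 6*J + 1 = 1 + 6*J)
E = 9 (E = -4 + (0 + (1 + 6*2)*3)/3 = -4 + (0 + (1 + 12)*3)/3 = -4 + (0 + 13*3)/3 = -4 + (0 + 39)/3 = -4 + (⅓)*39 = -4 + 13 = 9)
C = 6456
h(T) = 81
(-13305 + 2681)/(C + h(E)) = (-13305 + 2681)/(6456 + 81) = -10624/6537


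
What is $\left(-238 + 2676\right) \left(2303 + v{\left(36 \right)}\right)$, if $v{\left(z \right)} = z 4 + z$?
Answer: $6053554$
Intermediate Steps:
$v{\left(z \right)} = 5 z$ ($v{\left(z \right)} = 4 z + z = 5 z$)
$\left(-238 + 2676\right) \left(2303 + v{\left(36 \right)}\right) = \left(-238 + 2676\right) \left(2303 + 5 \cdot 36\right) = 2438 \left(2303 + 180\right) = 2438 \cdot 2483 = 6053554$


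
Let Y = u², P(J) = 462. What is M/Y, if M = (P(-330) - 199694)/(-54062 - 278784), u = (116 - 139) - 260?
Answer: 352/47097709 ≈ 7.4738e-6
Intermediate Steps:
u = -283 (u = -23 - 260 = -283)
M = 99616/166423 (M = (462 - 199694)/(-54062 - 278784) = -199232/(-332846) = -199232*(-1/332846) = 99616/166423 ≈ 0.59857)
Y = 80089 (Y = (-283)² = 80089)
M/Y = (99616/166423)/80089 = (99616/166423)*(1/80089) = 352/47097709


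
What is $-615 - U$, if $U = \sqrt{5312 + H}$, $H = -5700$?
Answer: $-615 - 2 i \sqrt{97} \approx -615.0 - 19.698 i$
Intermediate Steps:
$U = 2 i \sqrt{97}$ ($U = \sqrt{5312 - 5700} = \sqrt{-388} = 2 i \sqrt{97} \approx 19.698 i$)
$-615 - U = -615 - 2 i \sqrt{97}$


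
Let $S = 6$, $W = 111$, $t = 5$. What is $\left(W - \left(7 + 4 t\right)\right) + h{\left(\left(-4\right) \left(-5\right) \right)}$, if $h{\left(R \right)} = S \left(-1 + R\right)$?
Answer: $198$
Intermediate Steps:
$h{\left(R \right)} = -6 + 6 R$ ($h{\left(R \right)} = 6 \left(-1 + R\right) = -6 + 6 R$)
$\left(W - \left(7 + 4 t\right)\right) + h{\left(\left(-4\right) \left(-5\right) \right)} = \left(111 - 27\right) - \left(6 - 6 \left(\left(-4\right) \left(-5\right)\right)\right) = \left(111 - 27\right) + \left(-6 + 6 \cdot 20\right) = \left(111 - 27\right) + \left(-6 + 120\right) = 84 + 114 = 198$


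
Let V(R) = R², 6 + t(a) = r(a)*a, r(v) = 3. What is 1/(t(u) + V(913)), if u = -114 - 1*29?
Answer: 1/833134 ≈ 1.2003e-6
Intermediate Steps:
u = -143 (u = -114 - 29 = -143)
t(a) = -6 + 3*a
1/(t(u) + V(913)) = 1/((-6 + 3*(-143)) + 913²) = 1/((-6 - 429) + 833569) = 1/(-435 + 833569) = 1/833134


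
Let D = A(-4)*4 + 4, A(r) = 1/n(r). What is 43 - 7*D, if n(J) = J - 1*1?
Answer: 103/5 ≈ 20.600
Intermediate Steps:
n(J) = -1 + J (n(J) = J - 1 = -1 + J)
A(r) = 1/(-1 + r)
D = 16/5 (D = 4/(-1 - 4) + 4 = 4/(-5) + 4 = -⅕*4 + 4 = -⅘ + 4 = 16/5 ≈ 3.2000)
43 - 7*D = 43 - 7*16/5 = 43 - 112/5 = 103/5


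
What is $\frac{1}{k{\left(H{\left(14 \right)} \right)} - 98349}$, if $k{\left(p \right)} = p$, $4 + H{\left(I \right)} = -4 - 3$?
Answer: $- \frac{1}{98360} \approx -1.0167 \cdot 10^{-5}$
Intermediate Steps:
$H{\left(I \right)} = -11$ ($H{\left(I \right)} = -4 - 7 = -11$)
$\frac{1}{k{\left(H{\left(14 \right)} \right)} - 98349} = \frac{1}{-11 - 98349} = \frac{1}{-98360} = - \frac{1}{98360}$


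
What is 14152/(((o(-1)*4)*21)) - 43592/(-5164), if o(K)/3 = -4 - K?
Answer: -2507836/243999 ≈ -10.278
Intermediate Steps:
o(K) = -12 - 3*K (o(K) = 3*(-4 - K) = -12 - 3*K)
14152/(((o(-1)*4)*21)) - 43592/(-5164) = 14152/((((-12 - 3*(-1))*4)*21)) - 43592/(-5164) = 14152/((((-12 + 3)*4)*21)) - 43592*(-1/5164) = 14152/((-9*4*21)) + 10898/1291 = 14152/((-36*21)) + 10898/1291 = 14152/(-756) + 10898/1291 = 14152*(-1/756) + 10898/1291 = -3538/189 + 10898/1291 = -2507836/243999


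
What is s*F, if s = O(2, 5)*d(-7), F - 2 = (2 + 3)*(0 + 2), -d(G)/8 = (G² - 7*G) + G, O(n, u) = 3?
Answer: -26208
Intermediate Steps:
d(G) = -8*G² + 48*G (d(G) = -8*((G² - 7*G) + G) = -8*(G² - 6*G) = -8*G² + 48*G)
F = 12 (F = 2 + (2 + 3)*(0 + 2) = 2 + 5*2 = 2 + 10 = 12)
s = -2184 (s = 3*(8*(-7)*(6 - 1*(-7))) = 3*(8*(-7)*(6 + 7)) = 3*(8*(-7)*13) = 3*(-728) = -2184)
s*F = -2184*12 = -26208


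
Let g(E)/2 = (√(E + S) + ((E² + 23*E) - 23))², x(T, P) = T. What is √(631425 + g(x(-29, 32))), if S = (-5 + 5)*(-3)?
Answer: √(676969 + 604*I*√29) ≈ 822.78 + 1.977*I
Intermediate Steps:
S = 0 (S = 0*(-3) = 0)
g(E) = 2*(-23 + √E + E² + 23*E)² (g(E) = 2*(√(E + 0) + ((E² + 23*E) - 23))² = 2*(√E + (-23 + E² + 23*E))² = 2*(-23 + √E + E² + 23*E)²)
√(631425 + g(x(-29, 32))) = √(631425 + 2*(-23 + √(-29) + (-29)² + 23*(-29))²) = √(631425 + 2*(-23 + I*√29 + 841 - 667)²) = √(631425 + 2*(151 + I*√29)²)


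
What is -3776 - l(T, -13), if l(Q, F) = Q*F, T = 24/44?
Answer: -41458/11 ≈ -3768.9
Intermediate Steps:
T = 6/11 (T = 24*(1/44) = 6/11 ≈ 0.54545)
l(Q, F) = F*Q
-3776 - l(T, -13) = -3776 - (-13)*6/11 = -3776 - 1*(-78/11) = -3776 + 78/11 = -41458/11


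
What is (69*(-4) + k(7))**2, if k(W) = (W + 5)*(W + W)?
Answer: 11664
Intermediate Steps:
k(W) = 2*W*(5 + W) (k(W) = (5 + W)*(2*W) = 2*W*(5 + W))
(69*(-4) + k(7))**2 = (69*(-4) + 2*7*(5 + 7))**2 = (-276 + 2*7*12)**2 = (-276 + 168)**2 = (-108)**2 = 11664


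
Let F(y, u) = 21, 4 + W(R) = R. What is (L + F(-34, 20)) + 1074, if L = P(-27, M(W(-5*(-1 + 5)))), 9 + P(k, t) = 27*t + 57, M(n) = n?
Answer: 495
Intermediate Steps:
W(R) = -4 + R
P(k, t) = 48 + 27*t (P(k, t) = -9 + (27*t + 57) = -9 + (57 + 27*t) = 48 + 27*t)
L = -600 (L = 48 + 27*(-4 - 5*(-1 + 5)) = 48 + 27*(-4 - 5*4) = 48 + 27*(-4 - 20) = 48 + 27*(-24) = 48 - 648 = -600)
(L + F(-34, 20)) + 1074 = (-600 + 21) + 1074 = -579 + 1074 = 495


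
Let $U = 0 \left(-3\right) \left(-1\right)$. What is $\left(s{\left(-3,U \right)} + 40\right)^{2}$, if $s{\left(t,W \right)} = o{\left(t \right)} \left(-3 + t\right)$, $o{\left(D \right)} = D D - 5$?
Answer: $256$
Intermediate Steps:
$U = 0$ ($U = 0 \left(-1\right) = 0$)
$o{\left(D \right)} = -5 + D^{2}$ ($o{\left(D \right)} = D^{2} - 5 = -5 + D^{2}$)
$s{\left(t,W \right)} = \left(-5 + t^{2}\right) \left(-3 + t\right)$
$\left(s{\left(-3,U \right)} + 40\right)^{2} = \left(\left(-5 + \left(-3\right)^{2}\right) \left(-3 - 3\right) + 40\right)^{2} = \left(\left(-5 + 9\right) \left(-6\right) + 40\right)^{2} = \left(4 \left(-6\right) + 40\right)^{2} = \left(-24 + 40\right)^{2} = 16^{2} = 256$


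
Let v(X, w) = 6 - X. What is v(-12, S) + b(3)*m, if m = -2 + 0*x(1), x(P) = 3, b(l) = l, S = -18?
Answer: 12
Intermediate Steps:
m = -2 (m = -2 + 0*3 = -2 + 0 = -2)
v(-12, S) + b(3)*m = (6 - 1*(-12)) + 3*(-2) = (6 + 12) - 6 = 18 - 6 = 12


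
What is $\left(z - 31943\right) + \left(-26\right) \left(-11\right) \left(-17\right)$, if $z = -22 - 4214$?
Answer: $-41041$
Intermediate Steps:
$z = -4236$ ($z = -22 - 4214 = -4236$)
$\left(z - 31943\right) + \left(-26\right) \left(-11\right) \left(-17\right) = \left(-4236 - 31943\right) + \left(-26\right) \left(-11\right) \left(-17\right) = -36179 + 286 \left(-17\right) = -36179 - 4862 = -41041$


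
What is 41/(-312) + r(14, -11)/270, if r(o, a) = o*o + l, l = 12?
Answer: 8971/14040 ≈ 0.63896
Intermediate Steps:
r(o, a) = 12 + o² (r(o, a) = o*o + 12 = o² + 12 = 12 + o²)
41/(-312) + r(14, -11)/270 = 41/(-312) + (12 + 14²)/270 = 41*(-1/312) + (12 + 196)*(1/270) = -41/312 + 208*(1/270) = -41/312 + 104/135 = 8971/14040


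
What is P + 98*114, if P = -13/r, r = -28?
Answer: 312829/28 ≈ 11172.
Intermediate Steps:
P = 13/28 (P = -13/(-28) = -13*(-1/28) = 13/28 ≈ 0.46429)
P + 98*114 = 13/28 + 98*114 = 13/28 + 11172 = 312829/28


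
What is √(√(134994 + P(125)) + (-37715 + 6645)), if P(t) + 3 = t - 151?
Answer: √(-31070 + √134965) ≈ 175.22*I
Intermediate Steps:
P(t) = -154 + t (P(t) = -3 + (t - 151) = -3 + (-151 + t) = -154 + t)
√(√(134994 + P(125)) + (-37715 + 6645)) = √(√(134994 + (-154 + 125)) + (-37715 + 6645)) = √(√(134994 - 29) - 31070) = √(√134965 - 31070) = √(-31070 + √134965)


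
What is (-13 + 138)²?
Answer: 15625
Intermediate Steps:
(-13 + 138)² = 125² = 15625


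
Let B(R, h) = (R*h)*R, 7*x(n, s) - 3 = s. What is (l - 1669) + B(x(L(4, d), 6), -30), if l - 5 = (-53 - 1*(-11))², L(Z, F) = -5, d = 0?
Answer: 2470/49 ≈ 50.408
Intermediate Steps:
x(n, s) = 3/7 + s/7
B(R, h) = h*R²
l = 1769 (l = 5 + (-53 - 1*(-11))² = 5 + (-53 + 11)² = 5 + (-42)² = 5 + 1764 = 1769)
(l - 1669) + B(x(L(4, d), 6), -30) = (1769 - 1669) - 30*(3/7 + (⅐)*6)² = 100 - 30*(3/7 + 6/7)² = 100 - 30*(9/7)² = 100 - 30*81/49 = 100 - 2430/49 = 2470/49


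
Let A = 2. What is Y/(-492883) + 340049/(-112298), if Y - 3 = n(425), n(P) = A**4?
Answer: -167606504929/55349775134 ≈ -3.0281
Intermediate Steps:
n(P) = 16 (n(P) = 2**4 = 16)
Y = 19 (Y = 3 + 16 = 19)
Y/(-492883) + 340049/(-112298) = 19/(-492883) + 340049/(-112298) = 19*(-1/492883) + 340049*(-1/112298) = -19/492883 - 340049/112298 = -167606504929/55349775134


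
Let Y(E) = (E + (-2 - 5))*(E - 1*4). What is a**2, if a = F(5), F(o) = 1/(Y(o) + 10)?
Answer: 1/64 ≈ 0.015625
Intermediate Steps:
Y(E) = (-7 + E)*(-4 + E) (Y(E) = (E - 7)*(E - 4) = (-7 + E)*(-4 + E))
F(o) = 1/(38 + o**2 - 11*o) (F(o) = 1/((28 + o**2 - 11*o) + 10) = 1/(38 + o**2 - 11*o))
a = 1/8 (a = 1/(38 + 5**2 - 11*5) = 1/(38 + 25 - 55) = 1/8 ≈ 0.12500)
a**2 = (1/8)**2 = 1/64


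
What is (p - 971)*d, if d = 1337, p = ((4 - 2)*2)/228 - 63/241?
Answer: -17838223249/13737 ≈ -1.2986e+6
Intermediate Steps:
p = -3350/13737 (p = (2*2)*(1/228) - 63*1/241 = 4*(1/228) - 63/241 = 1/57 - 63/241 = -3350/13737 ≈ -0.24387)
(p - 971)*d = (-3350/13737 - 971)*1337 = -13341977/13737*1337 = -17838223249/13737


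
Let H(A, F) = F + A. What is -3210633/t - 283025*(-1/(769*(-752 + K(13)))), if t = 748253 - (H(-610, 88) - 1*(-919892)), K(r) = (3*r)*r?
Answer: 12365976032/716428853 ≈ 17.261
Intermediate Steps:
K(r) = 3*r²
H(A, F) = A + F
t = -171117 (t = 748253 - ((-610 + 88) - 1*(-919892)) = 748253 - (-522 + 919892) = 748253 - 1*919370 = 748253 - 919370 = -171117)
-3210633/t - 283025*(-1/(769*(-752 + K(13)))) = -3210633/(-171117) - 283025*(-1/(769*(-752 + 3*13²))) = -3210633*(-1/171117) - 283025*(-1/(769*(-752 + 3*169))) = 356737/19013 - 283025*(-1/(769*(-752 + 507))) = 356737/19013 - 283025/((-245*(-769))) = 356737/19013 - 283025/188405 = 356737/19013 - 283025*1/188405 = 356737/19013 - 56605/37681 = 12365976032/716428853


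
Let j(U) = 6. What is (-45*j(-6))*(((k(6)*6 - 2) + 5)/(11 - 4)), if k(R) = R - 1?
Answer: -8910/7 ≈ -1272.9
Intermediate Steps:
k(R) = -1 + R
(-45*j(-6))*(((k(6)*6 - 2) + 5)/(11 - 4)) = (-45*6)*((((-1 + 6)*6 - 2) + 5)/(11 - 4)) = -270*((5*6 - 2) + 5)/7 = -270*((30 - 2) + 5)/7 = -270*(28 + 5)/7 = -8910/7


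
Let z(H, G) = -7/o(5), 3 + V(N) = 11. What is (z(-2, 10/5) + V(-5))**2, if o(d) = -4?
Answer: 1521/16 ≈ 95.063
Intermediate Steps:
V(N) = 8 (V(N) = -3 + 11 = 8)
z(H, G) = 7/4 (z(H, G) = -7/(-4) = -7*(-1/4) = 7/4)
(z(-2, 10/5) + V(-5))**2 = (7/4 + 8)**2 = (39/4)**2 = 1521/16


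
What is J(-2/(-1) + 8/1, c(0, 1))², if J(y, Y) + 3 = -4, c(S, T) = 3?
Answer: 49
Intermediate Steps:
J(y, Y) = -7 (J(y, Y) = -3 - 4 = -7)
J(-2/(-1) + 8/1, c(0, 1))² = (-7)² = 49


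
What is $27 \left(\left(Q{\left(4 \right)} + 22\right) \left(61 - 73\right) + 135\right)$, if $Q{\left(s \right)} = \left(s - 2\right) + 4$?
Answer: $-5427$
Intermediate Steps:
$Q{\left(s \right)} = 2 + s$ ($Q{\left(s \right)} = \left(-2 + s\right) + 4 = 2 + s$)
$27 \left(\left(Q{\left(4 \right)} + 22\right) \left(61 - 73\right) + 135\right) = 27 \left(\left(\left(2 + 4\right) + 22\right) \left(61 - 73\right) + 135\right) = 27 \left(\left(6 + 22\right) \left(-12\right) + 135\right) = 27 \left(28 \left(-12\right) + 135\right) = 27 \left(-336 + 135\right) = 27 \left(-201\right) = -5427$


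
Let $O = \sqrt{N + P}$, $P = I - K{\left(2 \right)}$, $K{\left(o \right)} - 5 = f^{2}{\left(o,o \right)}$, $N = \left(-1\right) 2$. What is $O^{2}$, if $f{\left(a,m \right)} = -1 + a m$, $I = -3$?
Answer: $-19$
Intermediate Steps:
$N = -2$
$K{\left(o \right)} = 5 + \left(-1 + o^{2}\right)^{2}$ ($K{\left(o \right)} = 5 + \left(-1 + o o\right)^{2} = 5 + \left(-1 + o^{2}\right)^{2}$)
$P = -17$ ($P = -3 - \left(5 + \left(-1 + 2^{2}\right)^{2}\right) = -3 - \left(5 + \left(-1 + 4\right)^{2}\right) = -3 - \left(5 + 3^{2}\right) = -3 - \left(5 + 9\right) = -3 - 14 = -17$)
$O = i \sqrt{19}$ ($O = \sqrt{-2 - 17} = \sqrt{-19} = i \sqrt{19} \approx 4.3589 i$)
$O^{2} = \left(i \sqrt{19}\right)^{2} = -19$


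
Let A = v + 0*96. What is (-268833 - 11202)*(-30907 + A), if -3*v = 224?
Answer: 8675951025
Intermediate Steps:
v = -224/3 (v = -1/3*224 = -224/3 ≈ -74.667)
A = -224/3 (A = -224/3 + 0*96 = -224/3 + 0 = -224/3 ≈ -74.667)
(-268833 - 11202)*(-30907 + A) = (-268833 - 11202)*(-30907 - 224/3) = -280035*(-92945/3) = 8675951025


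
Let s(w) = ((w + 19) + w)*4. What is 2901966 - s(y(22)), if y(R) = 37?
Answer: 2901594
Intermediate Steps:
s(w) = 76 + 8*w (s(w) = ((19 + w) + w)*4 = (19 + 2*w)*4 = 76 + 8*w)
2901966 - s(y(22)) = 2901966 - (76 + 8*37) = 2901966 - (76 + 296) = 2901966 - 1*372 = 2901966 - 372 = 2901594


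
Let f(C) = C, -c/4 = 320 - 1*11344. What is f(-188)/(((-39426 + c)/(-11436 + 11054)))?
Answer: 35908/2335 ≈ 15.378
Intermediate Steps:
c = 44096 (c = -4*(320 - 1*11344) = -4*(320 - 11344) = -4*(-11024) = 44096)
f(-188)/(((-39426 + c)/(-11436 + 11054))) = -188*(-11436 + 11054)/(-39426 + 44096) = -188/(4670/(-382)) = -188/(4670*(-1/382)) = -188/(-2335/191) = -188*(-191/2335) = 35908/2335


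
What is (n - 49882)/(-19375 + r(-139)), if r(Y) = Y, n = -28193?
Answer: 78075/19514 ≈ 4.0010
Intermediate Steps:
(n - 49882)/(-19375 + r(-139)) = (-28193 - 49882)/(-19375 - 139) = -78075/(-19514) = -78075*(-1/19514) = 78075/19514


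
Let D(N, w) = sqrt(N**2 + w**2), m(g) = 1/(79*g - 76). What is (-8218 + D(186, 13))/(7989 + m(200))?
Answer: -129219832/125619037 + 15724*sqrt(34765)/125619037 ≈ -1.0053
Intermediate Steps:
m(g) = 1/(-76 + 79*g)
(-8218 + D(186, 13))/(7989 + m(200)) = (-8218 + sqrt(186**2 + 13**2))/(7989 + 1/(-76 + 79*200)) = (-8218 + sqrt(34596 + 169))/(7989 + 1/(-76 + 15800)) = (-8218 + sqrt(34765))/(7989 + 1/15724) = (-8218 + sqrt(34765))/(125619037/15724) = (-8218 + sqrt(34765))*(15724/125619037) = -129219832/125619037 + 15724*sqrt(34765)/125619037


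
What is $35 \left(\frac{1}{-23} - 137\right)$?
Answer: $- \frac{110320}{23} \approx -4796.5$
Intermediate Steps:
$35 \left(\frac{1}{-23} - 137\right) = 35 \left(- \frac{1}{23} - 137\right) = 35 \left(- \frac{3152}{23}\right) = - \frac{110320}{23}$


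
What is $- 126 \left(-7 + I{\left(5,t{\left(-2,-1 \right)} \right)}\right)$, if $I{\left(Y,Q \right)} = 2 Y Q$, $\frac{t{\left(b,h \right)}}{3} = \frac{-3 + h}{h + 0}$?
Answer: $-14238$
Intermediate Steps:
$t{\left(b,h \right)} = \frac{3 \left(-3 + h\right)}{h}$ ($t{\left(b,h \right)} = 3 \frac{-3 + h}{h + 0} = 3 \frac{-3 + h}{h} = \frac{3 \left(-3 + h\right)}{h}$)
$I{\left(Y,Q \right)} = 2 Q Y$
$- 126 \left(-7 + I{\left(5,t{\left(-2,-1 \right)} \right)}\right) = - 126 \left(-7 + 2 \left(3 - \frac{9}{-1}\right) 5\right) = - 126 \left(-7 + 2 \left(3 - -9\right) 5\right) = - 126 \left(-7 + 2 \left(3 + 9\right) 5\right) = - 126 \left(-7 + 2 \cdot 12 \cdot 5\right) = - 126 \left(-7 + 120\right) = \left(-126\right) 113 = -14238$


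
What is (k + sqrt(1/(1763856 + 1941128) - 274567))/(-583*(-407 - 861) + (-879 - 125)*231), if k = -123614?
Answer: -61807/253660 + I*sqrt(942238880144516042)/939806241440 ≈ -0.24366 + 0.0010329*I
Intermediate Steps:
(k + sqrt(1/(1763856 + 1941128) - 274567))/(-583*(-407 - 861) + (-879 - 125)*231) = (-123614 + sqrt(1/(1763856 + 1941128) - 274567))/(-583*(-407 - 861) + (-879 - 125)*231) = (-123614 + sqrt(1/3704984 - 274567))/(-583*(-1268) - 1004*231) = (-123614 + sqrt(1/3704984 - 274567))/(739244 - 231924) = (-123614 + sqrt(-1017266341927/3704984))/507320 = (-123614 + I*sqrt(942238880144516042)/1852492)*(1/507320) = -61807/253660 + I*sqrt(942238880144516042)/939806241440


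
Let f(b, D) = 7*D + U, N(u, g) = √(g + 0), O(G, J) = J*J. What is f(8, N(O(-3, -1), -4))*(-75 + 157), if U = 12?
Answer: 984 + 1148*I ≈ 984.0 + 1148.0*I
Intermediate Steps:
O(G, J) = J²
N(u, g) = √g
f(b, D) = 12 + 7*D (f(b, D) = 7*D + 12 = 12 + 7*D)
f(8, N(O(-3, -1), -4))*(-75 + 157) = (12 + 7*√(-4))*(-75 + 157) = (12 + 7*(2*I))*82 = (12 + 14*I)*82 = 984 + 1148*I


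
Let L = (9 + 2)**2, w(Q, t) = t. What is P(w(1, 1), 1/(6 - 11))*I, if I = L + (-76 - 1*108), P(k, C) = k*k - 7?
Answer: 378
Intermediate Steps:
L = 121 (L = 11**2 = 121)
P(k, C) = -7 + k**2 (P(k, C) = k**2 - 7 = -7 + k**2)
I = -63 (I = 121 + (-76 - 1*108) = 121 + (-76 - 108) = 121 - 184 = -63)
P(w(1, 1), 1/(6 - 11))*I = (-7 + 1**2)*(-63) = (-7 + 1)*(-63) = -6*(-63) = 378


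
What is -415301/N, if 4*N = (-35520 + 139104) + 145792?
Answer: -415301/62344 ≈ -6.6614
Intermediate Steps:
N = 62344 (N = ((-35520 + 139104) + 145792)/4 = (103584 + 145792)/4 = (1/4)*249376 = 62344)
-415301/N = -415301/62344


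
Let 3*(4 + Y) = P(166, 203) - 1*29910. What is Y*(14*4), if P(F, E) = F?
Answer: -1666336/3 ≈ -5.5545e+5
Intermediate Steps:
Y = -29756/3 (Y = -4 + (166 - 1*29910)/3 = -4 + (166 - 29910)/3 = -4 + (⅓)*(-29744) = -4 - 29744/3 = -29756/3 ≈ -9918.7)
Y*(14*4) = -416584*4/3 = -29756/3*56 = -1666336/3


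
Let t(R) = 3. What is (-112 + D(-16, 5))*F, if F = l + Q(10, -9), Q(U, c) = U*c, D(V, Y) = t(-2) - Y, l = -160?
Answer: 28500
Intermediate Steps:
D(V, Y) = 3 - Y
F = -250 (F = -160 + 10*(-9) = -160 - 90 = -250)
(-112 + D(-16, 5))*F = (-112 + (3 - 1*5))*(-250) = (-112 + (3 - 5))*(-250) = (-112 - 2)*(-250) = -114*(-250) = 28500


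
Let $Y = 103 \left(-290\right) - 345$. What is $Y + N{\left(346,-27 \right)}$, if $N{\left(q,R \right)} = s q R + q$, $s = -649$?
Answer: $6033089$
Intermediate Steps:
$Y = -30215$ ($Y = -29870 - 345 = -30215$)
$N{\left(q,R \right)} = q - 649 R q$ ($N{\left(q,R \right)} = - 649 q R + q = - 649 R q + q = q - 649 R q$)
$Y + N{\left(346,-27 \right)} = -30215 + 346 \left(1 - -17523\right) = -30215 + 346 \left(1 + 17523\right) = -30215 + 346 \cdot 17524 = -30215 + 6063304 = 6033089$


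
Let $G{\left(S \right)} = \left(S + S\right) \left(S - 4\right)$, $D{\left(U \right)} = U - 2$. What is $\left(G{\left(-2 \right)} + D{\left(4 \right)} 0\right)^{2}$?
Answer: $576$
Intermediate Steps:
$D{\left(U \right)} = -2 + U$ ($D{\left(U \right)} = U - 2 = -2 + U$)
$G{\left(S \right)} = 2 S \left(-4 + S\right)$
$\left(G{\left(-2 \right)} + D{\left(4 \right)} 0\right)^{2} = \left(2 \left(-2\right) \left(-4 - 2\right) + \left(-2 + 4\right) 0\right)^{2} = \left(2 \left(-2\right) \left(-6\right) + 2 \cdot 0\right)^{2} = \left(24 + 0\right)^{2} = 24^{2} = 576$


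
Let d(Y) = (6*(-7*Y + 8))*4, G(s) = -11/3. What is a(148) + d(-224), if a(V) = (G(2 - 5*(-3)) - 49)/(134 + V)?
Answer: 15999473/423 ≈ 37824.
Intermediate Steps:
G(s) = -11/3 (G(s) = -11*⅓ = -11/3)
d(Y) = 192 - 168*Y (d(Y) = (6*(8 - 7*Y))*4 = (48 - 42*Y)*4 = 192 - 168*Y)
a(V) = -158/(3*(134 + V)) (a(V) = (-11/3 - 49)/(134 + V) = -158/(3*(134 + V)))
a(148) + d(-224) = -158/(402 + 3*148) + (192 - 168*(-224)) = -158/(402 + 444) + (192 + 37632) = -158/846 + 37824 = -158*1/846 + 37824 = -79/423 + 37824 = 15999473/423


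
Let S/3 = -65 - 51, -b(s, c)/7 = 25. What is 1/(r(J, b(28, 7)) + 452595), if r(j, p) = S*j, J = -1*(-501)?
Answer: 1/278247 ≈ 3.5939e-6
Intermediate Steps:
b(s, c) = -175 (b(s, c) = -7*25 = -175)
S = -348 (S = 3*(-65 - 51) = 3*(-116) = -348)
J = 501
r(j, p) = -348*j
1/(r(J, b(28, 7)) + 452595) = 1/(-348*501 + 452595) = 1/(-174348 + 452595) = 1/278247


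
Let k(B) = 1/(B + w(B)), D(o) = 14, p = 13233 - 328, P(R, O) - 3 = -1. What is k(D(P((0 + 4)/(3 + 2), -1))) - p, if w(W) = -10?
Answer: -51619/4 ≈ -12905.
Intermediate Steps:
P(R, O) = 2 (P(R, O) = 3 - 1 = 2)
p = 12905
k(B) = 1/(-10 + B) (k(B) = 1/(B - 10) = 1/(-10 + B))
k(D(P((0 + 4)/(3 + 2), -1))) - p = 1/(-10 + 14) - 1*12905 = 1/4 - 12905 = ¼ - 12905 = -51619/4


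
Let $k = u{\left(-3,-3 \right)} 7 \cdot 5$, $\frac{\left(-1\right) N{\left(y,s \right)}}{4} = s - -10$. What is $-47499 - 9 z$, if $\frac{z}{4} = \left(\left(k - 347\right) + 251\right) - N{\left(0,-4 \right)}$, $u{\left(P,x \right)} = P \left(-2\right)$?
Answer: $-52467$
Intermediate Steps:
$N{\left(y,s \right)} = -40 - 4 s$ ($N{\left(y,s \right)} = - 4 \left(s - -10\right) = - 4 \left(s + 10\right) = - 4 \left(10 + s\right) = -40 - 4 s$)
$u{\left(P,x \right)} = - 2 P$
$k = 210$ ($k = \left(-2\right) \left(-3\right) 7 \cdot 5 = 6 \cdot 7 \cdot 5 = 42 \cdot 5 = 210$)
$z = 552$ ($z = 4 \left(\left(\left(210 - 347\right) + 251\right) - \left(-40 - -16\right)\right) = 4 \left(\left(-137 + 251\right) - \left(-40 + 16\right)\right) = 4 \left(114 - -24\right) = 4 \left(114 + 24\right) = 4 \cdot 138 = 552$)
$-47499 - 9 z = -47499 - 9 \cdot 552 = -47499 - 4968 = -52467$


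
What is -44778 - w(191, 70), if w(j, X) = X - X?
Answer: -44778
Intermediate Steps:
w(j, X) = 0
-44778 - w(191, 70) = -44778 - 1*0 = -44778 + 0 = -44778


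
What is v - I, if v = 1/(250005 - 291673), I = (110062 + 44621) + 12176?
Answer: -6952680813/41668 ≈ -1.6686e+5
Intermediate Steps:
I = 166859 (I = 154683 + 12176 = 166859)
v = -1/41668 (v = 1/(-41668) = -1/41668 ≈ -2.3999e-5)
v - I = -1/41668 - 1*166859 = -1/41668 - 166859 = -6952680813/41668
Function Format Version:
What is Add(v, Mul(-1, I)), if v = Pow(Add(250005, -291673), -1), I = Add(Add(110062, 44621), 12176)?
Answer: Rational(-6952680813, 41668) ≈ -1.6686e+5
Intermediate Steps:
I = 166859 (I = Add(154683, 12176) = 166859)
v = Rational(-1, 41668) (v = Pow(-41668, -1) = Rational(-1, 41668) ≈ -2.3999e-5)
Add(v, Mul(-1, I)) = Add(Rational(-1, 41668), Mul(-1, 166859)) = Add(Rational(-1, 41668), -166859) = Rational(-6952680813, 41668)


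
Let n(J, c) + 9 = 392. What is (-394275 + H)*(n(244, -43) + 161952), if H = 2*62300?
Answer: -43777691125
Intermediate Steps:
H = 124600
n(J, c) = 383 (n(J, c) = -9 + 392 = 383)
(-394275 + H)*(n(244, -43) + 161952) = (-394275 + 124600)*(383 + 161952) = -269675*162335 = -43777691125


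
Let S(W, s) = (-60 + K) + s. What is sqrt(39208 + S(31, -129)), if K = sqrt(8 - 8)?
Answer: sqrt(39019) ≈ 197.53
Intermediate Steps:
K = 0 (K = sqrt(0) = 0)
S(W, s) = -60 + s (S(W, s) = (-60 + 0) + s = -60 + s)
sqrt(39208 + S(31, -129)) = sqrt(39208 + (-60 - 129)) = sqrt(39208 - 189) = sqrt(39019)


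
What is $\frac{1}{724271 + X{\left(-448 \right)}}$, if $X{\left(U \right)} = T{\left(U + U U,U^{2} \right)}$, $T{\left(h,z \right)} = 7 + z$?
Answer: $\frac{1}{924982} \approx 1.0811 \cdot 10^{-6}$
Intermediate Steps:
$X{\left(U \right)} = 7 + U^{2}$
$\frac{1}{724271 + X{\left(-448 \right)}} = \frac{1}{724271 + \left(7 + \left(-448\right)^{2}\right)} = \frac{1}{724271 + \left(7 + 200704\right)} = \frac{1}{724271 + 200711} = \frac{1}{924982}$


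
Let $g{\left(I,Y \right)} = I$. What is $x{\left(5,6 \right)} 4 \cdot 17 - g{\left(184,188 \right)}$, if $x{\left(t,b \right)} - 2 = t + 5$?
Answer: $632$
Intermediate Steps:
$x{\left(t,b \right)} = 7 + t$ ($x{\left(t,b \right)} = 2 + \left(t + 5\right) = 2 + \left(5 + t\right) = 7 + t$)
$x{\left(5,6 \right)} 4 \cdot 17 - g{\left(184,188 \right)} = \left(7 + 5\right) 4 \cdot 17 - 184 = 12 \cdot 4 \cdot 17 - 184 = 48 \cdot 17 - 184 = 816 - 184 = 632$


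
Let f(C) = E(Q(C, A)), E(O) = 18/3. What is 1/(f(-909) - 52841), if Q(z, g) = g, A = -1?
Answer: -1/52835 ≈ -1.8927e-5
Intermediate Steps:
E(O) = 6 (E(O) = 18*(1/3) = 6)
f(C) = 6
1/(f(-909) - 52841) = 1/(6 - 52841) = 1/(-52835) = -1/52835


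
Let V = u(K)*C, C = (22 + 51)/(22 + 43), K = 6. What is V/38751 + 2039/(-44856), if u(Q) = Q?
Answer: -1705405619/37661321880 ≈ -0.045283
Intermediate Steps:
C = 73/65 ≈ 1.1231
V = 438/65 (V = 6*(73/65) = 438/65 ≈ 6.7385)
V/38751 + 2039/(-44856) = (438/65)/38751 + 2039/(-44856) = (438/65)*(1/38751) + 2039*(-1/44856) = 146/839605 - 2039/44856 = -1705405619/37661321880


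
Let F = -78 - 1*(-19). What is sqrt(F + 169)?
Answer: sqrt(110) ≈ 10.488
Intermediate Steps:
F = -59 (F = -78 + 19 = -59)
sqrt(F + 169) = sqrt(-59 + 169) = sqrt(110)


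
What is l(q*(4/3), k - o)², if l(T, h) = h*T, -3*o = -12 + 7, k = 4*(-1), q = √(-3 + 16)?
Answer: 60112/81 ≈ 742.12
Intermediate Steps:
q = √13 ≈ 3.6056
k = -4
o = 5/3 (o = -(-12 + 7)/3 = -⅓*(-5) = 5/3 ≈ 1.6667)
l(T, h) = T*h
l(q*(4/3), k - o)² = ((√13*(4/3))*(-4 - 1*5/3))² = ((√13*(4*(⅓)))*(-4 - 5/3))² = ((√13*(4/3))*(-17/3))² = ((4*√13/3)*(-17/3))² = (-68*√13/9)² = 60112/81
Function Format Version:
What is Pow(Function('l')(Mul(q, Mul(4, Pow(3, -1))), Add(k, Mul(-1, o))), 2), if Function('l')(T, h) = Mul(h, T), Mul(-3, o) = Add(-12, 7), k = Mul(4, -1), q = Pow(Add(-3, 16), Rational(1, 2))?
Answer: Rational(60112, 81) ≈ 742.12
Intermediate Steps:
q = Pow(13, Rational(1, 2)) ≈ 3.6056
k = -4
o = Rational(5, 3) (o = Mul(Rational(-1, 3), Add(-12, 7)) = Mul(Rational(-1, 3), -5) = Rational(5, 3) ≈ 1.6667)
Function('l')(T, h) = Mul(T, h)
Pow(Function('l')(Mul(q, Mul(4, Pow(3, -1))), Add(k, Mul(-1, o))), 2) = Pow(Mul(Mul(Pow(13, Rational(1, 2)), Mul(4, Pow(3, -1))), Add(-4, Mul(-1, Rational(5, 3)))), 2) = Pow(Mul(Mul(Pow(13, Rational(1, 2)), Mul(4, Rational(1, 3))), Add(-4, Rational(-5, 3))), 2) = Pow(Mul(Mul(Pow(13, Rational(1, 2)), Rational(4, 3)), Rational(-17, 3)), 2) = Pow(Mul(Mul(Rational(4, 3), Pow(13, Rational(1, 2))), Rational(-17, 3)), 2) = Pow(Mul(Rational(-68, 9), Pow(13, Rational(1, 2))), 2) = Rational(60112, 81)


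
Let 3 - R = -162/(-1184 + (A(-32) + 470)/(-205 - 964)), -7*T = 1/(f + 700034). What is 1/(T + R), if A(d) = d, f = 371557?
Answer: 5192789607579/14868092969077 ≈ 0.34926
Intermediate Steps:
T = -1/7501137 (T = -1/(7*(371557 + 700034)) = -⅐/1071591 = -⅐*1/1071591 = -1/7501137 ≈ -1.3331e-7)
R = 1982112/692267 (R = 3 - (-162)/(-1184 + (-32 + 470)/(-205 - 964)) = 3 - (-162)/(-1184 + 438/(-1169)) = 3 - (-162)/(-1184 + 438*(-1/1169)) = 3 - (-162)/(-1184 - 438/1169) = 3 - (-162)/(-1384534/1169) = 3 - (-1169)*(-162)/1384534 = 3 - 1*94689/692267 = 3 - 94689/692267 = 1982112/692267 ≈ 2.8632)
1/(T + R) = 1/(-1/7501137 + 1982112/692267) = 1/(14868092969077/5192789607579) = 5192789607579/14868092969077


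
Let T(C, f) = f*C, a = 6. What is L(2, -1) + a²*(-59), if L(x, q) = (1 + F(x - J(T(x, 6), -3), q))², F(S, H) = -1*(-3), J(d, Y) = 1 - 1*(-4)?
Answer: -2108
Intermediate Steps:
T(C, f) = C*f
J(d, Y) = 5 (J(d, Y) = 1 + 4 = 5)
F(S, H) = 3
L(x, q) = 16 (L(x, q) = (1 + 3)² = 4² = 16)
L(2, -1) + a²*(-59) = 16 + 6²*(-59) = 16 + 36*(-59) = 16 - 2124 = -2108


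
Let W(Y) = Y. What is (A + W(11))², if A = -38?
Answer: 729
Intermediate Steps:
(A + W(11))² = (-38 + 11)² = (-27)² = 729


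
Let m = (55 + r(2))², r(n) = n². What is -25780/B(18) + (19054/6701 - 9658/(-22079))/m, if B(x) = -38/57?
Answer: 19915775559473854/515018750299 ≈ 38670.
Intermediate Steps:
m = 3481 (m = (55 + 2²)² = (55 + 4)² = 59² = 3481)
B(x) = -⅔ (B(x) = -38*1/57 = -⅔)
-25780/B(18) + (19054/6701 - 9658/(-22079))/m = -25780/(-⅔) + (19054/6701 - 9658/(-22079))/3481 = -25780*(-3/2) + (19054*(1/6701) - 9658*(-1/22079))*(1/3481) = 38670 + (19054/6701 + 9658/22079)*(1/3481) = 38670 + (485411524/147951379)*(1/3481) = 38670 + 485411524/515018750299 = 19915775559473854/515018750299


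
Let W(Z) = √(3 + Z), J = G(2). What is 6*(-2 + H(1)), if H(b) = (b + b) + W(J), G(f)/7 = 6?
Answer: 18*√5 ≈ 40.249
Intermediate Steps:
G(f) = 42 (G(f) = 7*6 = 42)
J = 42
H(b) = 2*b + 3*√5 (H(b) = (b + b) + √(3 + 42) = 2*b + √45 = 2*b + 3*√5)
6*(-2 + H(1)) = 6*(-2 + (2*1 + 3*√5)) = 6*(-2 + (2 + 3*√5)) = 6*(3*√5) = 18*√5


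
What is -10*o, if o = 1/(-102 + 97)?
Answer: 2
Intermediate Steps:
o = -1/5 (o = 1/(-5) = -1/5 ≈ -0.20000)
-10*o = -10*(-1/5) = 2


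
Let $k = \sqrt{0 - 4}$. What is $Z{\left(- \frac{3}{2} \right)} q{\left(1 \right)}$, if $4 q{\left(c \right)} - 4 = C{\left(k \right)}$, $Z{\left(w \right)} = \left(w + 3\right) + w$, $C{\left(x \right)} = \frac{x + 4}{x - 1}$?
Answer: $0$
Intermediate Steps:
$k = 2 i$ ($k = \sqrt{-4} = 2 i \approx 2.0 i$)
$C{\left(x \right)} = \frac{4 + x}{-1 + x}$
$Z{\left(w \right)} = 3 + 2 w$ ($Z{\left(w \right)} = \left(3 + w\right) + w = 3 + 2 w$)
$q{\left(c \right)} = 1 + \frac{\left(-1 - 2 i\right) \left(4 + 2 i\right)}{20}$ ($q{\left(c \right)} = 1 + \frac{\frac{1}{-1 + 2 i} \left(4 + 2 i\right)}{4} = 1 + \frac{\frac{-1 - 2 i}{5} \left(4 + 2 i\right)}{4} = 1 + \frac{\frac{1}{5} \left(-1 - 2 i\right) \left(4 + 2 i\right)}{4} = 1 + \frac{\left(-1 - 2 i\right) \left(4 + 2 i\right)}{20}$)
$Z{\left(- \frac{3}{2} \right)} q{\left(1 \right)} = \left(3 + 2 \left(- \frac{3}{2}\right)\right) \left(1 - \frac{i}{2}\right) = \left(3 - 3\right) \left(1 - \frac{i}{2}\right) = 0 \left(1 - \frac{i}{2}\right) = 0$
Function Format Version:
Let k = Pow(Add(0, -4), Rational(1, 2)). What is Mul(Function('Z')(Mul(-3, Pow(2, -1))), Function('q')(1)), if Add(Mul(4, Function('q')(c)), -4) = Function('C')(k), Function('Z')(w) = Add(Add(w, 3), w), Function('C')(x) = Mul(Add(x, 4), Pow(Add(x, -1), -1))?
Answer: 0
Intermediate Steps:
k = Mul(2, I) (k = Pow(-4, Rational(1, 2)) = Mul(2, I) ≈ Mul(2.0000, I))
Function('C')(x) = Mul(Pow(Add(-1, x), -1), Add(4, x)) (Function('C')(x) = Mul(Add(4, x), Pow(Add(-1, x), -1)) = Mul(Pow(Add(-1, x), -1), Add(4, x)))
Function('Z')(w) = Add(3, Mul(2, w)) (Function('Z')(w) = Add(Add(3, w), w) = Add(3, Mul(2, w)))
Function('q')(c) = Add(1, Mul(Rational(1, 20), Add(-1, Mul(-2, I)), Add(4, Mul(2, I)))) (Function('q')(c) = Add(1, Mul(Rational(1, 4), Mul(Pow(Add(-1, Mul(2, I)), -1), Add(4, Mul(2, I))))) = Add(1, Mul(Rational(1, 4), Mul(Mul(Rational(1, 5), Add(-1, Mul(-2, I))), Add(4, Mul(2, I))))) = Add(1, Mul(Rational(1, 4), Mul(Rational(1, 5), Add(-1, Mul(-2, I)), Add(4, Mul(2, I))))) = Add(1, Mul(Rational(1, 20), Add(-1, Mul(-2, I)), Add(4, Mul(2, I)))))
Mul(Function('Z')(Mul(-3, Pow(2, -1))), Function('q')(1)) = Mul(Add(3, Mul(2, Mul(-3, Pow(2, -1)))), Add(1, Mul(Rational(-1, 2), I))) = Mul(Add(3, Mul(2, Mul(-3, Rational(1, 2)))), Add(1, Mul(Rational(-1, 2), I))) = Mul(Add(3, Mul(2, Rational(-3, 2))), Add(1, Mul(Rational(-1, 2), I))) = Mul(Add(3, -3), Add(1, Mul(Rational(-1, 2), I))) = Mul(0, Add(1, Mul(Rational(-1, 2), I))) = 0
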